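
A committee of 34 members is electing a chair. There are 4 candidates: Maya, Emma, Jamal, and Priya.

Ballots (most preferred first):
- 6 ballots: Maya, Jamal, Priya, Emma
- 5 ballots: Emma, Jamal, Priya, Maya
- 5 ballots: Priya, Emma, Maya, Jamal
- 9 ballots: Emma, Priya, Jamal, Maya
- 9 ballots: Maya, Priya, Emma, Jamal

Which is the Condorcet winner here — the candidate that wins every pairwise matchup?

Priya vs Maya: 19–15
Priya vs Emma: 20–14
Priya vs Jamal: 23–11
Priya beats every other candidate.

Priya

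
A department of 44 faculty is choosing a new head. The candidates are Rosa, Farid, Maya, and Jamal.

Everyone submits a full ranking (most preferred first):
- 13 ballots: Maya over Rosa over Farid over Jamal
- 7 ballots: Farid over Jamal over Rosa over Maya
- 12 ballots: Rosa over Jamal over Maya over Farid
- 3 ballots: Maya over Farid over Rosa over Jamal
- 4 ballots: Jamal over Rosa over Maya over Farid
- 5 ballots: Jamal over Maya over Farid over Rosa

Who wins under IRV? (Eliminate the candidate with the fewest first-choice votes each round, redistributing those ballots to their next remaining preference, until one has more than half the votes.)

Round 1: Rosa 12, Farid 7, Maya 16, Jamal 9. Farid eliminated.
Round 2: Rosa 12, Maya 16, Jamal 16. Rosa eliminated.
Round 3: Maya 16, Jamal 28. Jamal has a majority (≥23).

Jamal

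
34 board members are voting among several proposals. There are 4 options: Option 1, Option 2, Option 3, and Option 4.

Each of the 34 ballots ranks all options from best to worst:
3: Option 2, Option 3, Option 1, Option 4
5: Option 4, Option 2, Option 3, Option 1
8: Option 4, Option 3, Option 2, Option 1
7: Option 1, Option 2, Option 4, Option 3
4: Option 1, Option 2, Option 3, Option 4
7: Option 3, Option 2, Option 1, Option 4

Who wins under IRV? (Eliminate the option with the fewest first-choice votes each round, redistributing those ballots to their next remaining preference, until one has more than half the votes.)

Option 1

Round 1: Option 1 11, Option 2 3, Option 3 7, Option 4 13. Option 2 eliminated.
Round 2: Option 1 11, Option 3 10, Option 4 13. Option 3 eliminated.
Round 3: Option 1 21, Option 4 13. Option 1 has a majority (≥18).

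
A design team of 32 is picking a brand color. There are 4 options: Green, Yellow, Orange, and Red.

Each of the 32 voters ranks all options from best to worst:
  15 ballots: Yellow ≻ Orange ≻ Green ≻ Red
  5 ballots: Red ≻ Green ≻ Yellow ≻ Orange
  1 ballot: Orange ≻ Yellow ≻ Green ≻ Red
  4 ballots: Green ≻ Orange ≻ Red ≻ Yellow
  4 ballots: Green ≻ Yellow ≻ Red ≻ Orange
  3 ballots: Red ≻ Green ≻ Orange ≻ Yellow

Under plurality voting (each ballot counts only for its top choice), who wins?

First-place votes: Green 8, Yellow 15, Orange 1, Red 8.

Yellow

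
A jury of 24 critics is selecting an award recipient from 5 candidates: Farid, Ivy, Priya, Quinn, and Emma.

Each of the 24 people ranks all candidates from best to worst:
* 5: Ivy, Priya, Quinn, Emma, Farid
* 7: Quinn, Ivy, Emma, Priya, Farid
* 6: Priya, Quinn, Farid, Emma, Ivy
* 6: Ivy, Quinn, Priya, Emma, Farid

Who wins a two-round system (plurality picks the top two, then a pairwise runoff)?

Round 1 first-place votes: Farid 0, Ivy 11, Priya 6, Quinn 7, Emma 0. Ivy and Quinn advance.
Runoff: Ivy is ranked above Quinn on 11 ballots, Quinn above Ivy on 13.

Quinn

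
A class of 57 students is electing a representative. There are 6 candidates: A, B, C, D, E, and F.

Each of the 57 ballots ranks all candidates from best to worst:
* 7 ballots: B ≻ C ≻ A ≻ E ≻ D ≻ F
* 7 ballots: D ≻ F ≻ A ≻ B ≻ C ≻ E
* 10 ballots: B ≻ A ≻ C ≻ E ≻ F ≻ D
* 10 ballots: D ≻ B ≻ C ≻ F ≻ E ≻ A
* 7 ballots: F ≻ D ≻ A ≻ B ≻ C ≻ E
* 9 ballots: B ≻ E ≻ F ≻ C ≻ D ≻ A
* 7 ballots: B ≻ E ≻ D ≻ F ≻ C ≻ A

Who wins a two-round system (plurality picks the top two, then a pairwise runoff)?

B

Round 1 first-place votes: A 0, B 33, C 0, D 17, E 0, F 7. B and D advance.
Runoff: B is ranked above D on 33 ballots, D above B on 24.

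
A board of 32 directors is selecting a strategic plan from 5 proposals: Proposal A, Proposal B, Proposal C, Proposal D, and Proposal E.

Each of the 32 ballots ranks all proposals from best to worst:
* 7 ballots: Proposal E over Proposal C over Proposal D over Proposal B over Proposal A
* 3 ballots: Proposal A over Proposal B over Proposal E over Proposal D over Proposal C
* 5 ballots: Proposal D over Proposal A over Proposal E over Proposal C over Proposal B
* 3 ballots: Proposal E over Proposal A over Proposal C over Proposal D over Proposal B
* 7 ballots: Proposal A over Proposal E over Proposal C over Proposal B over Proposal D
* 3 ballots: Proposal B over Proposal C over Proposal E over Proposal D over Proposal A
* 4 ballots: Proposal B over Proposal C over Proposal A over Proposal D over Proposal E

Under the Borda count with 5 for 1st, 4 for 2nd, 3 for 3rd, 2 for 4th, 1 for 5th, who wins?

Proposal E

Proposal A: 7×1 + 3×5 + 5×4 + 3×4 + 7×5 + 3×1 + 4×3 = 104
Proposal B: 7×2 + 3×4 + 5×1 + 3×1 + 7×2 + 3×5 + 4×5 = 83
Proposal C: 7×4 + 3×1 + 5×2 + 3×3 + 7×3 + 3×4 + 4×4 = 99
Proposal D: 7×3 + 3×2 + 5×5 + 3×2 + 7×1 + 3×2 + 4×2 = 79
Proposal E: 7×5 + 3×3 + 5×3 + 3×5 + 7×4 + 3×3 + 4×1 = 115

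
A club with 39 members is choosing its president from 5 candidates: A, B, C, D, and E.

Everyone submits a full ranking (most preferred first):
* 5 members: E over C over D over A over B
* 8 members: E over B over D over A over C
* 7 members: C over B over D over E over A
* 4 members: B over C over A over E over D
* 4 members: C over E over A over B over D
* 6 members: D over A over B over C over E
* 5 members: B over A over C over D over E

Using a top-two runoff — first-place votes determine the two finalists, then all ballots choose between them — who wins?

C

Round 1 first-place votes: A 0, B 9, C 11, D 6, E 13. E and C advance.
Runoff: E is ranked above C on 13 ballots, C above E on 26.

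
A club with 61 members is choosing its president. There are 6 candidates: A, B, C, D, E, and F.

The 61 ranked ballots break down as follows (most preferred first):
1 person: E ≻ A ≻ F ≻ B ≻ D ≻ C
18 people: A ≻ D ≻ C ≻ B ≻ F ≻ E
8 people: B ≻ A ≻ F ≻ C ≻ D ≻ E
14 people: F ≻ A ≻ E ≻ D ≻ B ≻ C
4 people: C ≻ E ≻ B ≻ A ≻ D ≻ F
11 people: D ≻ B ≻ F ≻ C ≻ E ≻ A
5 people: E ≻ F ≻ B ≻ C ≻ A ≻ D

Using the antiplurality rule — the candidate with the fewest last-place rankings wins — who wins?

Last-place votes: A 11, B 0, C 15, D 5, E 26, F 4.

B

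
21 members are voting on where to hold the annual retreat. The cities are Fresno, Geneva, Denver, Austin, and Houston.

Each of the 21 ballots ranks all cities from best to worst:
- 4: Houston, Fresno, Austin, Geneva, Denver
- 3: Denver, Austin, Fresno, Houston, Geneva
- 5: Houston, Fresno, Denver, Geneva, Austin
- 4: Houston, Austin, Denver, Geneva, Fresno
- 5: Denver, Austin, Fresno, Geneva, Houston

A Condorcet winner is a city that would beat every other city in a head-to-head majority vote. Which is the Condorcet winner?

Houston vs Fresno: 13–8
Houston vs Geneva: 16–5
Houston vs Denver: 13–8
Houston vs Austin: 13–8
Houston beats every other city.

Houston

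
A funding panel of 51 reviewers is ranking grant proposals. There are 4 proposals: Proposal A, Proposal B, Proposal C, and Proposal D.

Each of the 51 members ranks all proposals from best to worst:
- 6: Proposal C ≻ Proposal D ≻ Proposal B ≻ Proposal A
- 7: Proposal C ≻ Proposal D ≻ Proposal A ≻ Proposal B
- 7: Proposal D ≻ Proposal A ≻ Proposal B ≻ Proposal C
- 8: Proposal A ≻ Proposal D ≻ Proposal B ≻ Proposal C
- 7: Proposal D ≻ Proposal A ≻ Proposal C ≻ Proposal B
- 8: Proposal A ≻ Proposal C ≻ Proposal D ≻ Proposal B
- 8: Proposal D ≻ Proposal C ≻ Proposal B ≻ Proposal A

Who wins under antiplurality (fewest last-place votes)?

Proposal D

Last-place votes: Proposal A 14, Proposal B 22, Proposal C 15, Proposal D 0.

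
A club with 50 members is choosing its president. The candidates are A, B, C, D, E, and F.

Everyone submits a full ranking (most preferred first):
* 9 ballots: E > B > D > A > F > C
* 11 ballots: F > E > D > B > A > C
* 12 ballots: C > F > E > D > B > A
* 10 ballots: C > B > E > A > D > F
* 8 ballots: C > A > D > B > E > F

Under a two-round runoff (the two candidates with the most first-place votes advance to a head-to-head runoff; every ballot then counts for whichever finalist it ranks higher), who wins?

C

Round 1 first-place votes: A 0, B 0, C 30, D 0, E 9, F 11. C and F advance.
Runoff: C is ranked above F on 30 ballots, F above C on 20.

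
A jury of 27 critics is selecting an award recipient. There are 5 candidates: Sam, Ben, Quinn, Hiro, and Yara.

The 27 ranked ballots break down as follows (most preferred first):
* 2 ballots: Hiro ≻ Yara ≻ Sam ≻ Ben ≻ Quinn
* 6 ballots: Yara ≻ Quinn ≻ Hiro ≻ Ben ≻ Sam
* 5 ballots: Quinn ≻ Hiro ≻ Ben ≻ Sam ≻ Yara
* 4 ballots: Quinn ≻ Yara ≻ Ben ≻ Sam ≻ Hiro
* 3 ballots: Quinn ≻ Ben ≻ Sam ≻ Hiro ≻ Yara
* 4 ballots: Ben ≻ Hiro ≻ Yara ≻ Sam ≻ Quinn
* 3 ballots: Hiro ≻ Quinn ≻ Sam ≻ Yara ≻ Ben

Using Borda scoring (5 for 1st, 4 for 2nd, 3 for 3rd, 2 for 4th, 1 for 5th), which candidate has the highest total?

Sam: 2×3 + 6×1 + 5×2 + 4×2 + 3×3 + 4×2 + 3×3 = 56
Ben: 2×2 + 6×2 + 5×3 + 4×3 + 3×4 + 4×5 + 3×1 = 78
Quinn: 2×1 + 6×4 + 5×5 + 4×5 + 3×5 + 4×1 + 3×4 = 102
Hiro: 2×5 + 6×3 + 5×4 + 4×1 + 3×2 + 4×4 + 3×5 = 89
Yara: 2×4 + 6×5 + 5×1 + 4×4 + 3×1 + 4×3 + 3×2 = 80

Quinn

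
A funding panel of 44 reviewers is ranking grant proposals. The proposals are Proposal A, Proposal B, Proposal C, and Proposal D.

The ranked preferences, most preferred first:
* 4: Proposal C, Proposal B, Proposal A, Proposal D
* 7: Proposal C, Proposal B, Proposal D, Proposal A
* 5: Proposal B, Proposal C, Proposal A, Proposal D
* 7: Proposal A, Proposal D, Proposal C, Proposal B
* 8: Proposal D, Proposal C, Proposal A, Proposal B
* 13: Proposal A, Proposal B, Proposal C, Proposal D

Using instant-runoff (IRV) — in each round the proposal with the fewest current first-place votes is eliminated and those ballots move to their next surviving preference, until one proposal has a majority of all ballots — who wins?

Proposal C

Round 1: Proposal A 20, Proposal B 5, Proposal C 11, Proposal D 8. Proposal B eliminated.
Round 2: Proposal A 20, Proposal C 16, Proposal D 8. Proposal D eliminated.
Round 3: Proposal A 20, Proposal C 24. Proposal C has a majority (≥23).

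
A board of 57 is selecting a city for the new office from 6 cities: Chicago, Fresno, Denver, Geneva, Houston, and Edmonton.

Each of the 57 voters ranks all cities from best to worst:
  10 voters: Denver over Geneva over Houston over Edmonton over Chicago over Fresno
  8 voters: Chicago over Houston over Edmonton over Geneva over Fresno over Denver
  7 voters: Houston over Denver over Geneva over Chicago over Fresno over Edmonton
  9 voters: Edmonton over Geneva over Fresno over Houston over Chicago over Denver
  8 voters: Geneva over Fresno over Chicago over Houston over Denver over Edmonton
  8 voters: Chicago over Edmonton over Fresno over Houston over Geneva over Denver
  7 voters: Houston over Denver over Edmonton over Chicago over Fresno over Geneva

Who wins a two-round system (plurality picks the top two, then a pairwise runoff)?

Round 1 first-place votes: Chicago 16, Fresno 0, Denver 10, Geneva 8, Houston 14, Edmonton 9. Chicago and Houston advance.
Runoff: Chicago is ranked above Houston on 24 ballots, Houston above Chicago on 33.

Houston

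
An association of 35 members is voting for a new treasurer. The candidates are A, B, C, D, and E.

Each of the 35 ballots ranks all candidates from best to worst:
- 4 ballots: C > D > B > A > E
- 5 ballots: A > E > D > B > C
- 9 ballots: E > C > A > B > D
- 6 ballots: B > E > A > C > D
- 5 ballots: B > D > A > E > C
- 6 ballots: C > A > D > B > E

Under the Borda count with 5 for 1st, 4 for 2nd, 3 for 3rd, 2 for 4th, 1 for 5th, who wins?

A

A: 4×2 + 5×5 + 9×3 + 6×3 + 5×3 + 6×4 = 117
B: 4×3 + 5×2 + 9×2 + 6×5 + 5×5 + 6×2 = 107
C: 4×5 + 5×1 + 9×4 + 6×2 + 5×1 + 6×5 = 108
D: 4×4 + 5×3 + 9×1 + 6×1 + 5×4 + 6×3 = 84
E: 4×1 + 5×4 + 9×5 + 6×4 + 5×2 + 6×1 = 109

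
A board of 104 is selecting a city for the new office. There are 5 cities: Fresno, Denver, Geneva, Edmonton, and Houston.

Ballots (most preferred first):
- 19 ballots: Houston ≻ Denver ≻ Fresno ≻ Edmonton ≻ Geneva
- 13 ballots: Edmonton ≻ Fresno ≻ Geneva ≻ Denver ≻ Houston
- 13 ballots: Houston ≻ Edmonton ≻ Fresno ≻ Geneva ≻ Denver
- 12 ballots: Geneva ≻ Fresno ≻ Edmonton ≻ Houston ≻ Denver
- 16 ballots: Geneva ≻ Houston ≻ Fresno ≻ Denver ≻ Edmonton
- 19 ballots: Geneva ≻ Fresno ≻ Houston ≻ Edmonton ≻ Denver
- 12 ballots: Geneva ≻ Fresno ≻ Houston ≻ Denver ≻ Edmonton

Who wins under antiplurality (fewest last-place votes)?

Last-place votes: Fresno 0, Denver 44, Geneva 19, Edmonton 28, Houston 13.

Fresno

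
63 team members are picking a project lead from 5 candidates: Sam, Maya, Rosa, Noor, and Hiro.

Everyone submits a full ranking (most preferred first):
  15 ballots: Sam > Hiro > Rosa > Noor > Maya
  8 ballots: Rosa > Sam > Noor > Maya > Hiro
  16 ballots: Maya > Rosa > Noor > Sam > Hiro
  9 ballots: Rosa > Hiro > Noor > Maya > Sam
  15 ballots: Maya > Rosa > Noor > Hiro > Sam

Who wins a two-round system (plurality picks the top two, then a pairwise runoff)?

Round 1 first-place votes: Sam 15, Maya 31, Rosa 17, Noor 0, Hiro 0. Maya and Rosa advance.
Runoff: Maya is ranked above Rosa on 31 ballots, Rosa above Maya on 32.

Rosa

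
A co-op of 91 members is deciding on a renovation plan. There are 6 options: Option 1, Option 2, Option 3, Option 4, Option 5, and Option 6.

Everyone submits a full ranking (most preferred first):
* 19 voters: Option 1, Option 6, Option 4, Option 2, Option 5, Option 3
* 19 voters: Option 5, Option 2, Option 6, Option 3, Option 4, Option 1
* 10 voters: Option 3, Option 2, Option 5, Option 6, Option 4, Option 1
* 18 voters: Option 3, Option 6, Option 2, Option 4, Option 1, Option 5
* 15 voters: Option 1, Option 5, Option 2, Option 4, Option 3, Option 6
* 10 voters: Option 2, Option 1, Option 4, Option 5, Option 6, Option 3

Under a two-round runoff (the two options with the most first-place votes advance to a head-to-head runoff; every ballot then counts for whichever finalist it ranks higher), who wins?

Option 3

Round 1 first-place votes: Option 1 34, Option 2 10, Option 3 28, Option 4 0, Option 5 19, Option 6 0. Option 1 and Option 3 advance.
Runoff: Option 1 is ranked above Option 3 on 44 ballots, Option 3 above Option 1 on 47.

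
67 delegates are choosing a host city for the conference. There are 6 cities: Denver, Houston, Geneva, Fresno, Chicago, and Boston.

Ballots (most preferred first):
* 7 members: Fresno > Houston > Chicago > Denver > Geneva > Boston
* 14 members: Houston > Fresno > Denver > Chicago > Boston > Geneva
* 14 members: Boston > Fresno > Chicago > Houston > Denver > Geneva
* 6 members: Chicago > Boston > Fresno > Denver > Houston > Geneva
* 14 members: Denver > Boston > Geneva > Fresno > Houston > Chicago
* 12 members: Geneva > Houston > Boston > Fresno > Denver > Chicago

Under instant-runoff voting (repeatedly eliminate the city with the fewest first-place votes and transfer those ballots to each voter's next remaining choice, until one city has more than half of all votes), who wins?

Boston

Round 1: Denver 14, Houston 14, Geneva 12, Fresno 7, Chicago 6, Boston 14. Chicago eliminated.
Round 2: Denver 14, Houston 14, Geneva 12, Fresno 7, Boston 20. Fresno eliminated.
Round 3: Denver 14, Houston 21, Geneva 12, Boston 20. Geneva eliminated.
Round 4: Denver 14, Houston 33, Boston 20. Denver eliminated.
Round 5: Houston 33, Boston 34. Boston has a majority (≥34).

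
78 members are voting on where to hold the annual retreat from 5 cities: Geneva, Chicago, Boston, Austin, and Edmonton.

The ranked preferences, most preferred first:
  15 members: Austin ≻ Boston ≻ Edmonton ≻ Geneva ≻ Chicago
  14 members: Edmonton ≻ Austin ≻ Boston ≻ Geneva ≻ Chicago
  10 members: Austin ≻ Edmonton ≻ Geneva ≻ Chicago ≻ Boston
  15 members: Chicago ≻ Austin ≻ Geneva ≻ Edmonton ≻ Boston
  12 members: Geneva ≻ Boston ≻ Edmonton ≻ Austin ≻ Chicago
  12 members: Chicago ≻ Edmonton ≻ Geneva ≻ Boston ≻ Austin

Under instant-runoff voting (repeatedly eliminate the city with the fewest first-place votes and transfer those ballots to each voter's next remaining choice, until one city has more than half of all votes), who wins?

Round 1: Geneva 12, Chicago 27, Boston 0, Austin 25, Edmonton 14. Boston eliminated.
Round 2: Geneva 12, Chicago 27, Austin 25, Edmonton 14. Geneva eliminated.
Round 3: Chicago 27, Austin 25, Edmonton 26. Austin eliminated.
Round 4: Chicago 27, Edmonton 51. Edmonton has a majority (≥40).

Edmonton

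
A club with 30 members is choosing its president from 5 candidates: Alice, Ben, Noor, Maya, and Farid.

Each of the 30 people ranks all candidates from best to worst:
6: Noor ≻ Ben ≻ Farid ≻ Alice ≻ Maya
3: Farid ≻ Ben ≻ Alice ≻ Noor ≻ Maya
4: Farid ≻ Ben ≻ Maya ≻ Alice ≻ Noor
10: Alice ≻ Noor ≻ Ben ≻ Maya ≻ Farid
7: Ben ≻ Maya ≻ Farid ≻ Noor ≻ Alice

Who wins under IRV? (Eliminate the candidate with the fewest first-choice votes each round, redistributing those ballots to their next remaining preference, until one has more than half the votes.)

Round 1: Alice 10, Ben 7, Noor 6, Maya 0, Farid 7. Maya eliminated.
Round 2: Alice 10, Ben 7, Noor 6, Farid 7. Noor eliminated.
Round 3: Alice 10, Ben 13, Farid 7. Farid eliminated.
Round 4: Alice 10, Ben 20. Ben has a majority (≥16).

Ben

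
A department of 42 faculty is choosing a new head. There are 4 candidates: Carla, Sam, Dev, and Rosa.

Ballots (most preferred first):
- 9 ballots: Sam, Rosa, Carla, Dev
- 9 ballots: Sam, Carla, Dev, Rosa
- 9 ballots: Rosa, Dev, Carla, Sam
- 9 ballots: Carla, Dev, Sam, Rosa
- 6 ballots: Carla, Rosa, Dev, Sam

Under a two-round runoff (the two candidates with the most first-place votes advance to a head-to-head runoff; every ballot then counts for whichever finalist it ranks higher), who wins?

Round 1 first-place votes: Carla 15, Sam 18, Dev 0, Rosa 9. Sam and Carla advance.
Runoff: Sam is ranked above Carla on 18 ballots, Carla above Sam on 24.

Carla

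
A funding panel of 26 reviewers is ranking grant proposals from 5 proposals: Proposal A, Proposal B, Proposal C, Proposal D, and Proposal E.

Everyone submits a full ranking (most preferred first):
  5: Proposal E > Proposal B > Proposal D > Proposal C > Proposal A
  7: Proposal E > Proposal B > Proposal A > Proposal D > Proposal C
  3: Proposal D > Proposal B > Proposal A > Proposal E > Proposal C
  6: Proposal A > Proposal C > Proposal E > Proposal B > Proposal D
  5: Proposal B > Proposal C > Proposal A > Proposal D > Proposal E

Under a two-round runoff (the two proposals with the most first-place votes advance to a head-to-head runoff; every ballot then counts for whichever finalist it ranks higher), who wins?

Proposal A

Round 1 first-place votes: Proposal A 6, Proposal B 5, Proposal C 0, Proposal D 3, Proposal E 12. Proposal E and Proposal A advance.
Runoff: Proposal E is ranked above Proposal A on 12 ballots, Proposal A above Proposal E on 14.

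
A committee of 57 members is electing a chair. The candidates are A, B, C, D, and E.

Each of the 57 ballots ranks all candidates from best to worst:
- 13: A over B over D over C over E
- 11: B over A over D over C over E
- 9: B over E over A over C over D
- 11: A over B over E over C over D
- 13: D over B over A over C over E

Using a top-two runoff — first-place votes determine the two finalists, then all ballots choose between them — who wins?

B

Round 1 first-place votes: A 24, B 20, C 0, D 13, E 0. A and B advance.
Runoff: A is ranked above B on 24 ballots, B above A on 33.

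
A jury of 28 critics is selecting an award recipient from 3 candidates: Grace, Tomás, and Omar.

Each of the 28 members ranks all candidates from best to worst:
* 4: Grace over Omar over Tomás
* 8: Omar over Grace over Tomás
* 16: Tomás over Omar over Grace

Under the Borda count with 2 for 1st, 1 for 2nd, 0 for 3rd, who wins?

Omar

Grace: 4×2 + 8×1 + 16×0 = 16
Tomás: 4×0 + 8×0 + 16×2 = 32
Omar: 4×1 + 8×2 + 16×1 = 36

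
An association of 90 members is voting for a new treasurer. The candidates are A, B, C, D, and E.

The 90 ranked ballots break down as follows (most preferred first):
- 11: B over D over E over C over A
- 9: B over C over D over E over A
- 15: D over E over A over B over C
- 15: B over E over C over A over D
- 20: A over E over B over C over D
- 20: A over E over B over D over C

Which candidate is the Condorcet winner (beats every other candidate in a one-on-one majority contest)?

E vs A: 50–40
E vs B: 55–35
E vs C: 81–9
E vs D: 55–35
E beats every other candidate.

E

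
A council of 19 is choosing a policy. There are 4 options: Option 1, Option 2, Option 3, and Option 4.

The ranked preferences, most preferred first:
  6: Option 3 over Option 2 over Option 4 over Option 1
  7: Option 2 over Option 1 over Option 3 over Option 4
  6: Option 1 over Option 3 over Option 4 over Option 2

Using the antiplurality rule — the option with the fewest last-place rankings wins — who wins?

Last-place votes: Option 1 6, Option 2 6, Option 3 0, Option 4 7.

Option 3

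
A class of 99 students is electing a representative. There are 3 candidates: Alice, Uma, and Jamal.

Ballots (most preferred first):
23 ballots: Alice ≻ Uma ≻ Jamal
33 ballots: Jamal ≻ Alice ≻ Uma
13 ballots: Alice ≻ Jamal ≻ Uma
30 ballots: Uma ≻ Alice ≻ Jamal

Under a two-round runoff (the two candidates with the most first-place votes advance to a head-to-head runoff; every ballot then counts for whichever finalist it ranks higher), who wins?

Alice

Round 1 first-place votes: Alice 36, Uma 30, Jamal 33. Alice and Jamal advance.
Runoff: Alice is ranked above Jamal on 66 ballots, Jamal above Alice on 33.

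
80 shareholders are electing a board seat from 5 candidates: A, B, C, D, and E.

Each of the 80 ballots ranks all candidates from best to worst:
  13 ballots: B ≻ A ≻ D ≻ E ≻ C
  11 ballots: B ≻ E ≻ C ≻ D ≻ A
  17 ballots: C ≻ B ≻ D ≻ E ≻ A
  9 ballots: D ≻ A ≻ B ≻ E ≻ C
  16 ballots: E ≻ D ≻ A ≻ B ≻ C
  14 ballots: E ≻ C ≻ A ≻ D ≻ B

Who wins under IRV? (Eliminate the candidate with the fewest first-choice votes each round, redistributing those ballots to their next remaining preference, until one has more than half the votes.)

Round 1: A 0, B 24, C 17, D 9, E 30. A eliminated.
Round 2: B 24, C 17, D 9, E 30. D eliminated.
Round 3: B 33, C 17, E 30. C eliminated.
Round 4: B 50, E 30. B has a majority (≥41).

B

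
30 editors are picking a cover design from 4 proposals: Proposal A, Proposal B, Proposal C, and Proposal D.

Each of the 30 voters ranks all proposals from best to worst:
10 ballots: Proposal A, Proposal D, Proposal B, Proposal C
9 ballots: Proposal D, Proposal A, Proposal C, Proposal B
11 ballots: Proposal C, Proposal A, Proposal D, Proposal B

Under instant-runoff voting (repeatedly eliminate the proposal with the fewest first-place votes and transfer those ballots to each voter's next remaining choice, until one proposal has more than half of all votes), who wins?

Proposal A

Round 1: Proposal A 10, Proposal B 0, Proposal C 11, Proposal D 9. Proposal B eliminated.
Round 2: Proposal A 10, Proposal C 11, Proposal D 9. Proposal D eliminated.
Round 3: Proposal A 19, Proposal C 11. Proposal A has a majority (≥16).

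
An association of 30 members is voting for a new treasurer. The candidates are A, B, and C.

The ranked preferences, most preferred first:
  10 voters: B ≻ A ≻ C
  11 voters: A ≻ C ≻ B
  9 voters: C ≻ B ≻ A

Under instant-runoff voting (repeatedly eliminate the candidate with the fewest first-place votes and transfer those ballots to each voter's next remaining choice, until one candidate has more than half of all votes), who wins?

B

Round 1: A 11, B 10, C 9. C eliminated.
Round 2: A 11, B 19. B has a majority (≥16).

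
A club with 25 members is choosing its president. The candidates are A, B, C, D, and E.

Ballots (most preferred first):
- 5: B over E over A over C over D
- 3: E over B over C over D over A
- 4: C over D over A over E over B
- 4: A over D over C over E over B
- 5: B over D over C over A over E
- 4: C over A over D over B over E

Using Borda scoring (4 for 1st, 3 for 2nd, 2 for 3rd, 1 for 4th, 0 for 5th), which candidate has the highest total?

A: 5×2 + 3×0 + 4×2 + 4×4 + 5×1 + 4×3 = 51
B: 5×4 + 3×3 + 4×0 + 4×0 + 5×4 + 4×1 = 53
C: 5×1 + 3×2 + 4×4 + 4×2 + 5×2 + 4×4 = 61
D: 5×0 + 3×1 + 4×3 + 4×3 + 5×3 + 4×2 = 50
E: 5×3 + 3×4 + 4×1 + 4×1 + 5×0 + 4×0 = 35

C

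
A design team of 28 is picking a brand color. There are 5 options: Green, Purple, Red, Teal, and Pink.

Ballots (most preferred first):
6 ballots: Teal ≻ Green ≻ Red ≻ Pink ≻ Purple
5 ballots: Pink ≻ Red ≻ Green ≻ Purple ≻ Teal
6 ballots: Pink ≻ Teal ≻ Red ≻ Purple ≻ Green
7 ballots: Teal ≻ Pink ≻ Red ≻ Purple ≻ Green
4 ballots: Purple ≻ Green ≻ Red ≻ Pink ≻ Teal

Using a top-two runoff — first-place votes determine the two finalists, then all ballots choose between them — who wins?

Round 1 first-place votes: Green 0, Purple 4, Red 0, Teal 13, Pink 11. Teal and Pink advance.
Runoff: Teal is ranked above Pink on 13 ballots, Pink above Teal on 15.

Pink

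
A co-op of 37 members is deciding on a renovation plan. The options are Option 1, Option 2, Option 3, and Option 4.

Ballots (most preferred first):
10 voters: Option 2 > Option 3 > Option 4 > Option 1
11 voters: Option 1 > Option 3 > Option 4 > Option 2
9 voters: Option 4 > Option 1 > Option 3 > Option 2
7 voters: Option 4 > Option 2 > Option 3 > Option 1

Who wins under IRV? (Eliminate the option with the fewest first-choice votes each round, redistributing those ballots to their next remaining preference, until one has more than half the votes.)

Option 4

Round 1: Option 1 11, Option 2 10, Option 3 0, Option 4 16. Option 3 eliminated.
Round 2: Option 1 11, Option 2 10, Option 4 16. Option 2 eliminated.
Round 3: Option 1 11, Option 4 26. Option 4 has a majority (≥19).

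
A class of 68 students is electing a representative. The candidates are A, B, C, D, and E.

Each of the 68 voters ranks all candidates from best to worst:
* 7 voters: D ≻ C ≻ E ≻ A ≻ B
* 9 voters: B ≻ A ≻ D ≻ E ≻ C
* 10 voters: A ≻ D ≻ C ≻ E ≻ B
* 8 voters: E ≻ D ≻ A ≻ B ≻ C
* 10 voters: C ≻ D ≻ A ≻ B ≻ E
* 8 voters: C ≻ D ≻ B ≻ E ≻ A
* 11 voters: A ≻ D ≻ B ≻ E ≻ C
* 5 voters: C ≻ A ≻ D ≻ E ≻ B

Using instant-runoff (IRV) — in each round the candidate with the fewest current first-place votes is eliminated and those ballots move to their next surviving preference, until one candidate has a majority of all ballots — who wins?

A

Round 1: A 21, B 9, C 23, D 7, E 8. D eliminated.
Round 2: A 21, B 9, C 30, E 8. E eliminated.
Round 3: A 29, B 9, C 30. B eliminated.
Round 4: A 38, C 30. A has a majority (≥35).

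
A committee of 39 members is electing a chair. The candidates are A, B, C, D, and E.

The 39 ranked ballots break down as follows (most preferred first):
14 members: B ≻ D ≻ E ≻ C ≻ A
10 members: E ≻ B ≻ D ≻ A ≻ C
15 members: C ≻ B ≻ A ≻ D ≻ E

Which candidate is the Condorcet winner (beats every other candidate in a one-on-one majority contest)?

B vs A: 39–0
B vs C: 24–15
B vs D: 39–0
B vs E: 29–10
B beats every other candidate.

B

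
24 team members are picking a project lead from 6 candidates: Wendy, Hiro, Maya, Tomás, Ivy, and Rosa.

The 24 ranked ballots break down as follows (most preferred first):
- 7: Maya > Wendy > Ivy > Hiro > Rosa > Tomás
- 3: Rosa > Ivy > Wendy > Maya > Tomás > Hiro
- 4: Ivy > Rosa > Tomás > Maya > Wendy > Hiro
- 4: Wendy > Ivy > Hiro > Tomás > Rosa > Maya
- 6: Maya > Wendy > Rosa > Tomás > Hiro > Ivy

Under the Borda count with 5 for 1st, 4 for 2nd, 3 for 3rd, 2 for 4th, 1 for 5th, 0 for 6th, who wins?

Wendy: 7×4 + 3×3 + 4×1 + 4×5 + 6×4 = 85
Hiro: 7×2 + 3×0 + 4×0 + 4×3 + 6×1 = 32
Maya: 7×5 + 3×2 + 4×2 + 4×0 + 6×5 = 79
Tomás: 7×0 + 3×1 + 4×3 + 4×2 + 6×2 = 35
Ivy: 7×3 + 3×4 + 4×5 + 4×4 + 6×0 = 69
Rosa: 7×1 + 3×5 + 4×4 + 4×1 + 6×3 = 60

Wendy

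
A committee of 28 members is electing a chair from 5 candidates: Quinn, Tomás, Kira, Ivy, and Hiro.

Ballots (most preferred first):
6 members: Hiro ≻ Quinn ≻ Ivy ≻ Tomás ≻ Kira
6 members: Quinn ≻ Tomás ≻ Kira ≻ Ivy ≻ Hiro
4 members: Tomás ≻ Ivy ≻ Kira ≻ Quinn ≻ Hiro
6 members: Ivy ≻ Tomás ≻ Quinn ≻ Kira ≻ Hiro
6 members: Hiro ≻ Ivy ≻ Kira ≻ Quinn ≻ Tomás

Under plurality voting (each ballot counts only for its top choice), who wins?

Hiro

First-place votes: Quinn 6, Tomás 4, Kira 0, Ivy 6, Hiro 12.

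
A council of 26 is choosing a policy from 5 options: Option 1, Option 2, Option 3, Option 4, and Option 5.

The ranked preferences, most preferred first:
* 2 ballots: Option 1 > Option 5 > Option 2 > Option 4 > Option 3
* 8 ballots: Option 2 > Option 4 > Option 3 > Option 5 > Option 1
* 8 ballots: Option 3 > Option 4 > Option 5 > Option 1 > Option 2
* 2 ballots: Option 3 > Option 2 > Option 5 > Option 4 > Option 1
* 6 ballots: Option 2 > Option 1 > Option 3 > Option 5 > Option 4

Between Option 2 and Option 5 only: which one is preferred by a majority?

Option 2 is ranked above Option 5 on 16 ballots; Option 5 above Option 2 on 10.

Option 2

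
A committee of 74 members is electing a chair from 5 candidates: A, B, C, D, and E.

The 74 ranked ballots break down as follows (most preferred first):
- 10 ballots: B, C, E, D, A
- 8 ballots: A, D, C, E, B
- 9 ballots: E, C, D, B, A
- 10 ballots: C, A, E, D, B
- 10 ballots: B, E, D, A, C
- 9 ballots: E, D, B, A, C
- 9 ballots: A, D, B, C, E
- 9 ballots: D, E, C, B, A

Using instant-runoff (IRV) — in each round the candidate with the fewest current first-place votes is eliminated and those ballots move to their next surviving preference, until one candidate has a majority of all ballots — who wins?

E

Round 1: A 17, B 20, C 10, D 9, E 18. D eliminated.
Round 2: A 17, B 20, C 10, E 27. C eliminated.
Round 3: A 27, B 20, E 27. B eliminated.
Round 4: A 27, E 47. E has a majority (≥38).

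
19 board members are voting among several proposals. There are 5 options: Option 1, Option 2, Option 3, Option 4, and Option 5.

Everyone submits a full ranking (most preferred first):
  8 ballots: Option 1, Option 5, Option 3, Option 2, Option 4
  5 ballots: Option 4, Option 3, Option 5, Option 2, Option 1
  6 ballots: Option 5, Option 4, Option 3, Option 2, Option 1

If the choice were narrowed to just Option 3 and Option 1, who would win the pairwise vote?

Option 3 is ranked above Option 1 on 11 ballots; Option 1 above Option 3 on 8.

Option 3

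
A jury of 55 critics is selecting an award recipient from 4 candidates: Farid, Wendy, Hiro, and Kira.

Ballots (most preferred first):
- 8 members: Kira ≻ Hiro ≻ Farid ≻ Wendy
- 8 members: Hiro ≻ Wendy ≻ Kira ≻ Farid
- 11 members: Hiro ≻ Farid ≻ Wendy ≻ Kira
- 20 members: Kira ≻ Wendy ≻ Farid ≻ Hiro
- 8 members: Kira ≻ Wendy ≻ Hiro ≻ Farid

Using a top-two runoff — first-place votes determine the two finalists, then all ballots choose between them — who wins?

Round 1 first-place votes: Farid 0, Wendy 0, Hiro 19, Kira 36. Kira and Hiro advance.
Runoff: Kira is ranked above Hiro on 36 ballots, Hiro above Kira on 19.

Kira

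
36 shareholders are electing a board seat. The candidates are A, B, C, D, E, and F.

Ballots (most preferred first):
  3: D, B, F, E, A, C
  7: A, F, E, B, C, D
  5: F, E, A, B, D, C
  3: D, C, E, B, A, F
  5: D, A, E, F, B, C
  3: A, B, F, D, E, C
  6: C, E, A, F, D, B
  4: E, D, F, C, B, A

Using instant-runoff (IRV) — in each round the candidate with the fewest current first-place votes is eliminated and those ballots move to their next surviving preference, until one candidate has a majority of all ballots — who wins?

A

Round 1: A 10, B 0, C 6, D 11, E 4, F 5. B eliminated.
Round 2: A 10, C 6, D 11, E 4, F 5. E eliminated.
Round 3: A 10, C 6, D 15, F 5. F eliminated.
Round 4: A 15, C 6, D 15. C eliminated.
Round 5: A 21, D 15. A has a majority (≥19).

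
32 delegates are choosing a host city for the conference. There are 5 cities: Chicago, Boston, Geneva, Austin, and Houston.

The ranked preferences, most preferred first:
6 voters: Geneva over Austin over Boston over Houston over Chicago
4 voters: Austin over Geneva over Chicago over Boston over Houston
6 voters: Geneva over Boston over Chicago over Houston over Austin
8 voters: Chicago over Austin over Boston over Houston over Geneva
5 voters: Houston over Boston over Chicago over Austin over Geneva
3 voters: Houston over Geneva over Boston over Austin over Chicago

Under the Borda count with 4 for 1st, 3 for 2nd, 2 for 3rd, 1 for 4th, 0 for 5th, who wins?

Boston

Chicago: 6×0 + 4×2 + 6×2 + 8×4 + 5×2 + 3×0 = 62
Boston: 6×2 + 4×1 + 6×3 + 8×2 + 5×3 + 3×2 = 71
Geneva: 6×4 + 4×3 + 6×4 + 8×0 + 5×0 + 3×3 = 69
Austin: 6×3 + 4×4 + 6×0 + 8×3 + 5×1 + 3×1 = 66
Houston: 6×1 + 4×0 + 6×1 + 8×1 + 5×4 + 3×4 = 52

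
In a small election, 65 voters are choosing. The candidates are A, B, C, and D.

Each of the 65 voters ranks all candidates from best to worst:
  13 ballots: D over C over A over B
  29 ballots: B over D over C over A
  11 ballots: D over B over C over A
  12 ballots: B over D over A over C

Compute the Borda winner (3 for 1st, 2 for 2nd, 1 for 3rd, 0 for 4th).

A: 13×1 + 29×0 + 11×0 + 12×1 = 25
B: 13×0 + 29×3 + 11×2 + 12×3 = 145
C: 13×2 + 29×1 + 11×1 + 12×0 = 66
D: 13×3 + 29×2 + 11×3 + 12×2 = 154

D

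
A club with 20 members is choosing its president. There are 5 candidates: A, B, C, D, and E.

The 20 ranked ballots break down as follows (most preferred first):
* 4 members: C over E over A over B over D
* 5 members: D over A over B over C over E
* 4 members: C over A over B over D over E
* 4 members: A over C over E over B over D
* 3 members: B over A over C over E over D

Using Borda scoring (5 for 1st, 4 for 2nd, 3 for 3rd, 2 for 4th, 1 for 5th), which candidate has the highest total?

A

A: 4×3 + 5×4 + 4×4 + 4×5 + 3×4 = 80
B: 4×2 + 5×3 + 4×3 + 4×2 + 3×5 = 58
C: 4×5 + 5×2 + 4×5 + 4×4 + 3×3 = 75
D: 4×1 + 5×5 + 4×2 + 4×1 + 3×1 = 44
E: 4×4 + 5×1 + 4×1 + 4×3 + 3×2 = 43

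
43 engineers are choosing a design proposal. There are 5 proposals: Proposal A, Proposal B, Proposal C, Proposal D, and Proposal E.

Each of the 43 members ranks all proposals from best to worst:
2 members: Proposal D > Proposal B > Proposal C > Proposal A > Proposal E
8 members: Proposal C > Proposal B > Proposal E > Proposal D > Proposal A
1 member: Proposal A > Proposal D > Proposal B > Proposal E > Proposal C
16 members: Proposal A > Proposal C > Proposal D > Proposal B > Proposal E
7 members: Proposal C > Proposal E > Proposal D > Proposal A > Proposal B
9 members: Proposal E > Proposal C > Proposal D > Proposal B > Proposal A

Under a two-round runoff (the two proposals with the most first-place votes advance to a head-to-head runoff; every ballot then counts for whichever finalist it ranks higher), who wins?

Round 1 first-place votes: Proposal A 17, Proposal B 0, Proposal C 15, Proposal D 2, Proposal E 9. Proposal A and Proposal C advance.
Runoff: Proposal A is ranked above Proposal C on 17 ballots, Proposal C above Proposal A on 26.

Proposal C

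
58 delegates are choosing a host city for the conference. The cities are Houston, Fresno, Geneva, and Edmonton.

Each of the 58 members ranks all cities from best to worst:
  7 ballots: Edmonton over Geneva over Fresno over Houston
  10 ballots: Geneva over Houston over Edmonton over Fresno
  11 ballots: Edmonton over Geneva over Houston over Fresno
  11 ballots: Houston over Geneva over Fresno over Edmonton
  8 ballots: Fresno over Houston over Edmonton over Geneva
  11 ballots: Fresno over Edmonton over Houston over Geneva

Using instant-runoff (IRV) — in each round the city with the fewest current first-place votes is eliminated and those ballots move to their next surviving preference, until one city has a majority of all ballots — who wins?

Houston

Round 1: Houston 11, Fresno 19, Geneva 10, Edmonton 18. Geneva eliminated.
Round 2: Houston 21, Fresno 19, Edmonton 18. Edmonton eliminated.
Round 3: Houston 32, Fresno 26. Houston has a majority (≥30).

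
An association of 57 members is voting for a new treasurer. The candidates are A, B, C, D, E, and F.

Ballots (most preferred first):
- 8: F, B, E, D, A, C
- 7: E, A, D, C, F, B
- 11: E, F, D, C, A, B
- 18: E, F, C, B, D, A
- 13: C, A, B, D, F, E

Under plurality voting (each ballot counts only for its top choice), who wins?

First-place votes: A 0, B 0, C 13, D 0, E 36, F 8.

E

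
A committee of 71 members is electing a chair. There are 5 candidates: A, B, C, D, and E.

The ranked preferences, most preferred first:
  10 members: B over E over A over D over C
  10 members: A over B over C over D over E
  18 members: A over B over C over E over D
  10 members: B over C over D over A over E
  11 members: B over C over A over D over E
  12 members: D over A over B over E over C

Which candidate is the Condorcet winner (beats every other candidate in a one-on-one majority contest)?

A vs B: 40–31
A vs C: 50–21
A vs D: 49–22
A vs E: 61–10
A beats every other candidate.

A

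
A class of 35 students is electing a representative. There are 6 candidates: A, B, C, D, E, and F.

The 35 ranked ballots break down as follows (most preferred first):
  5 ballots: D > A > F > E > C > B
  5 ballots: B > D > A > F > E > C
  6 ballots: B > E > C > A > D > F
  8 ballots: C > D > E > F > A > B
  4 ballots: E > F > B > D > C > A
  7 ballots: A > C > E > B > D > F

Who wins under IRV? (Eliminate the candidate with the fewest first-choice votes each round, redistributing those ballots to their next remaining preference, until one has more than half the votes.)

Round 1: A 7, B 11, C 8, D 5, E 4, F 0. F eliminated.
Round 2: A 7, B 11, C 8, D 5, E 4. E eliminated.
Round 3: A 7, B 15, C 8, D 5. D eliminated.
Round 4: A 12, B 15, C 8. C eliminated.
Round 5: A 20, B 15. A has a majority (≥18).

A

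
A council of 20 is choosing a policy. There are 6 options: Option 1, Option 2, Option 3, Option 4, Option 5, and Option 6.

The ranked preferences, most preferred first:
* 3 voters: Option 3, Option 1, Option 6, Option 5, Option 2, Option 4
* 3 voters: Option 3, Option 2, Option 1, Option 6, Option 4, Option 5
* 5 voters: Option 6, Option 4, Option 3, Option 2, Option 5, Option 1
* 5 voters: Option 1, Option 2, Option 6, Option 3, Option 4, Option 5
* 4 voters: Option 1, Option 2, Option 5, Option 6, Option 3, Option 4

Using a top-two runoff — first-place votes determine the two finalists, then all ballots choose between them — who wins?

Round 1 first-place votes: Option 1 9, Option 2 0, Option 3 6, Option 4 0, Option 5 0, Option 6 5. Option 1 and Option 3 advance.
Runoff: Option 1 is ranked above Option 3 on 9 ballots, Option 3 above Option 1 on 11.

Option 3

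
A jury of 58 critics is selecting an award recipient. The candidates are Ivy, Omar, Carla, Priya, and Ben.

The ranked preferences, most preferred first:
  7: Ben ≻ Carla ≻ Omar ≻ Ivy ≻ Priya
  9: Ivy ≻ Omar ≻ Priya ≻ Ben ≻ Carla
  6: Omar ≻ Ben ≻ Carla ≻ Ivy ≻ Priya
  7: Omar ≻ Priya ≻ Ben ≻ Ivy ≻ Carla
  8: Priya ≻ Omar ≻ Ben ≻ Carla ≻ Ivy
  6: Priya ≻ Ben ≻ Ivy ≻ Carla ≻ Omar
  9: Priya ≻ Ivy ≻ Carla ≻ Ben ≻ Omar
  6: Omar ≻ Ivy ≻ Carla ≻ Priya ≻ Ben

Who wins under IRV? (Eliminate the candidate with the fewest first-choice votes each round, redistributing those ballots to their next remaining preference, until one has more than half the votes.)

Omar

Round 1: Ivy 9, Omar 19, Carla 0, Priya 23, Ben 7. Carla eliminated.
Round 2: Ivy 9, Omar 19, Priya 23, Ben 7. Ben eliminated.
Round 3: Ivy 9, Omar 26, Priya 23. Ivy eliminated.
Round 4: Omar 35, Priya 23. Omar has a majority (≥30).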